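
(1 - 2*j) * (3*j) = -6*j^2 + 3*j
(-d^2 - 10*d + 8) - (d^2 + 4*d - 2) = -2*d^2 - 14*d + 10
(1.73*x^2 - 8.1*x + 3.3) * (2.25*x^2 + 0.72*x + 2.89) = 3.8925*x^4 - 16.9794*x^3 + 6.5927*x^2 - 21.033*x + 9.537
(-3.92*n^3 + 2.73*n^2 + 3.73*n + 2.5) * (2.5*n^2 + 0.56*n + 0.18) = -9.8*n^5 + 4.6298*n^4 + 10.1482*n^3 + 8.8302*n^2 + 2.0714*n + 0.45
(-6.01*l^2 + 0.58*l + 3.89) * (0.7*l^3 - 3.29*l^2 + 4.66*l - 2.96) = -4.207*l^5 + 20.1789*l^4 - 27.1918*l^3 + 7.6943*l^2 + 16.4106*l - 11.5144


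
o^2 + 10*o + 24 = (o + 4)*(o + 6)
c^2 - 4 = (c - 2)*(c + 2)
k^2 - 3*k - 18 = (k - 6)*(k + 3)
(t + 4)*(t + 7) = t^2 + 11*t + 28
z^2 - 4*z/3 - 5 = (z - 3)*(z + 5/3)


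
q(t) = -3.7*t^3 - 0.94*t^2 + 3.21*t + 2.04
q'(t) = -11.1*t^2 - 1.88*t + 3.21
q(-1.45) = 6.69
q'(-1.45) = -17.40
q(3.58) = -168.28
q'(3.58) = -145.78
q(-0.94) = 1.27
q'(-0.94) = -4.83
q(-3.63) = 154.98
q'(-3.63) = -136.23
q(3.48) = -154.11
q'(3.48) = -137.76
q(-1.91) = 18.26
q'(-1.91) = -33.69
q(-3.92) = 197.89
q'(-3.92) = -159.99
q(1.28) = -3.15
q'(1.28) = -17.38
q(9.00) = -2742.51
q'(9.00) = -912.81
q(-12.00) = 6221.76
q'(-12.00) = -1572.63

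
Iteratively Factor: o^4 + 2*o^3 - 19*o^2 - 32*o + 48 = (o - 4)*(o^3 + 6*o^2 + 5*o - 12) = (o - 4)*(o + 3)*(o^2 + 3*o - 4) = (o - 4)*(o + 3)*(o + 4)*(o - 1)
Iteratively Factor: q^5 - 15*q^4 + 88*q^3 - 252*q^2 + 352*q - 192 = (q - 2)*(q^4 - 13*q^3 + 62*q^2 - 128*q + 96) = (q - 4)*(q - 2)*(q^3 - 9*q^2 + 26*q - 24) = (q - 4)*(q - 2)^2*(q^2 - 7*q + 12) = (q - 4)^2*(q - 2)^2*(q - 3)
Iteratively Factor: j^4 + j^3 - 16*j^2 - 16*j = (j + 1)*(j^3 - 16*j) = j*(j + 1)*(j^2 - 16) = j*(j + 1)*(j + 4)*(j - 4)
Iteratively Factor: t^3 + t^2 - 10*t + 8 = (t - 2)*(t^2 + 3*t - 4) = (t - 2)*(t - 1)*(t + 4)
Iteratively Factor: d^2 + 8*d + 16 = (d + 4)*(d + 4)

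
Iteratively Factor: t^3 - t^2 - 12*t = (t - 4)*(t^2 + 3*t) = (t - 4)*(t + 3)*(t)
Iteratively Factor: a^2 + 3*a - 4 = (a - 1)*(a + 4)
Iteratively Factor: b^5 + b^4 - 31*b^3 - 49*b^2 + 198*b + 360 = (b + 2)*(b^4 - b^3 - 29*b^2 + 9*b + 180) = (b - 5)*(b + 2)*(b^3 + 4*b^2 - 9*b - 36) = (b - 5)*(b + 2)*(b + 3)*(b^2 + b - 12) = (b - 5)*(b - 3)*(b + 2)*(b + 3)*(b + 4)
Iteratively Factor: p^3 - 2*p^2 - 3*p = (p)*(p^2 - 2*p - 3) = p*(p - 3)*(p + 1)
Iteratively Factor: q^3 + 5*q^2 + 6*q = (q + 2)*(q^2 + 3*q) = q*(q + 2)*(q + 3)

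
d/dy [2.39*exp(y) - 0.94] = 2.39*exp(y)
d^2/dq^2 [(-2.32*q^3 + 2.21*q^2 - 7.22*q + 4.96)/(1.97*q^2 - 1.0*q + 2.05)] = (-33.234156*q^3 + 90.481074*q^2 + 57.82182*q - 41.16887)/(7.645373*q^6 - 11.6427*q^5 + 29.777535*q^4 - 25.231*q^3 + 30.986775*q^2 - 12.6075*q + 8.615125)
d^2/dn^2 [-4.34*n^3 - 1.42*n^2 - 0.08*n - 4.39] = -26.04*n - 2.84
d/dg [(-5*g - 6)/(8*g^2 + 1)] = (40*g^2 + 96*g - 5)/(64*g^4 + 16*g^2 + 1)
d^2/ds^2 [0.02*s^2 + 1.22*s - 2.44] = 0.0400000000000000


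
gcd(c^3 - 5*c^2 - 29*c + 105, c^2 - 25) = c + 5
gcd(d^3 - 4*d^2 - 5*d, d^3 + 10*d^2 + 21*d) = d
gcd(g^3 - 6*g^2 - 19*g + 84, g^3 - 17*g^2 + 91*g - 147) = g^2 - 10*g + 21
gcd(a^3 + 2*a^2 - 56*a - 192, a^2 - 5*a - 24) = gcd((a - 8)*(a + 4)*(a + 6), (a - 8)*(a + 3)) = a - 8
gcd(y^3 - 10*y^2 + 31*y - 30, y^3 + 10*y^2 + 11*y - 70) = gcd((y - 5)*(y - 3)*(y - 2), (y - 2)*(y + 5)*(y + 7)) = y - 2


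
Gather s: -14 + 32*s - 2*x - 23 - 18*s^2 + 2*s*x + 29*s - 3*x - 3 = -18*s^2 + s*(2*x + 61) - 5*x - 40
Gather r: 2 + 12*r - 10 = 12*r - 8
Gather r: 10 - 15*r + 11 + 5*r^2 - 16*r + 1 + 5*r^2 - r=10*r^2 - 32*r + 22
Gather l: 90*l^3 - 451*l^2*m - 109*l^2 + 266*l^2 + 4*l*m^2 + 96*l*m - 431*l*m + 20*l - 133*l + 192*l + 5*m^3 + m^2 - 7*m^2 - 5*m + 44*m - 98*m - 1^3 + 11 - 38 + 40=90*l^3 + l^2*(157 - 451*m) + l*(4*m^2 - 335*m + 79) + 5*m^3 - 6*m^2 - 59*m + 12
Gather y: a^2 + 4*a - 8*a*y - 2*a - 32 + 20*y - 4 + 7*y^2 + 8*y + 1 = a^2 + 2*a + 7*y^2 + y*(28 - 8*a) - 35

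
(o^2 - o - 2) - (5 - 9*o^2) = 10*o^2 - o - 7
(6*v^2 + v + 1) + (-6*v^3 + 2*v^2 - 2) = -6*v^3 + 8*v^2 + v - 1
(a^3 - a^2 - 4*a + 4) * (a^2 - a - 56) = a^5 - 2*a^4 - 59*a^3 + 64*a^2 + 220*a - 224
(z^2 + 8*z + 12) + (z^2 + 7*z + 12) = 2*z^2 + 15*z + 24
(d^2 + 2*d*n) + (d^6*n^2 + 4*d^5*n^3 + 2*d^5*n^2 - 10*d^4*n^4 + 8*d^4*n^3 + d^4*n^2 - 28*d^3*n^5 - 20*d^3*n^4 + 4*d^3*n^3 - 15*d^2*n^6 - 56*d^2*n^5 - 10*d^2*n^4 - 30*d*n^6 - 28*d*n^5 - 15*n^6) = d^6*n^2 + 4*d^5*n^3 + 2*d^5*n^2 - 10*d^4*n^4 + 8*d^4*n^3 + d^4*n^2 - 28*d^3*n^5 - 20*d^3*n^4 + 4*d^3*n^3 - 15*d^2*n^6 - 56*d^2*n^5 - 10*d^2*n^4 + d^2 - 30*d*n^6 - 28*d*n^5 + 2*d*n - 15*n^6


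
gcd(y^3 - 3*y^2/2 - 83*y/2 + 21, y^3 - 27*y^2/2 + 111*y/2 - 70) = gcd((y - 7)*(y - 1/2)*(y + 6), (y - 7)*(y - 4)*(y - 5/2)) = y - 7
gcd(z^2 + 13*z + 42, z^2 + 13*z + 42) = z^2 + 13*z + 42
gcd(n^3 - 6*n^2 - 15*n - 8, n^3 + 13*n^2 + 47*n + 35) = n + 1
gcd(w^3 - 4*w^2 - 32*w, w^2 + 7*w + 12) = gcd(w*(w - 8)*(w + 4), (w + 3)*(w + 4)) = w + 4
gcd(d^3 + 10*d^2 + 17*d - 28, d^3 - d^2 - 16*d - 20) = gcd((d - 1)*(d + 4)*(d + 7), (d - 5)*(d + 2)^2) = 1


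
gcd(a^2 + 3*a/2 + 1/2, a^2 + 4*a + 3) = a + 1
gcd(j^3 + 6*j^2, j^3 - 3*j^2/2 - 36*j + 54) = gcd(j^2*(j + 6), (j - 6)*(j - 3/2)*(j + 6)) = j + 6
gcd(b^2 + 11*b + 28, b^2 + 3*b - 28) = b + 7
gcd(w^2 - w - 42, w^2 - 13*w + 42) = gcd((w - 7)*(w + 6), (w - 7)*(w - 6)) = w - 7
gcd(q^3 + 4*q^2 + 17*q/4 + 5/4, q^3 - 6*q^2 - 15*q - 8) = q + 1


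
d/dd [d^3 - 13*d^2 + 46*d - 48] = 3*d^2 - 26*d + 46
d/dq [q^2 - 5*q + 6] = 2*q - 5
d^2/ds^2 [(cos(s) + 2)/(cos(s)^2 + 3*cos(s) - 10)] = (-9*(1 - cos(2*s))^2*cos(s)/4 - 5*(1 - cos(2*s))^2/4 - 241*cos(s)/2 - 63*cos(2*s) - 21*cos(3*s) + cos(5*s)/2 + 78)/((cos(s) - 2)^3*(cos(s) + 5)^3)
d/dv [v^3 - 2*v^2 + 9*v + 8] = 3*v^2 - 4*v + 9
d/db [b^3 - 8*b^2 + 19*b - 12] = 3*b^2 - 16*b + 19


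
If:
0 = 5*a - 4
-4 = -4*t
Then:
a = 4/5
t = 1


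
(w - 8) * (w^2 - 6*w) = w^3 - 14*w^2 + 48*w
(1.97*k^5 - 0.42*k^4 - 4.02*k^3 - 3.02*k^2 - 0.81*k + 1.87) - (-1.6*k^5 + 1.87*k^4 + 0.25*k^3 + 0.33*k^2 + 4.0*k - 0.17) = 3.57*k^5 - 2.29*k^4 - 4.27*k^3 - 3.35*k^2 - 4.81*k + 2.04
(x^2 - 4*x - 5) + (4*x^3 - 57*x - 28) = 4*x^3 + x^2 - 61*x - 33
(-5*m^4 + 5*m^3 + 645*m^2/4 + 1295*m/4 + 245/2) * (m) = -5*m^5 + 5*m^4 + 645*m^3/4 + 1295*m^2/4 + 245*m/2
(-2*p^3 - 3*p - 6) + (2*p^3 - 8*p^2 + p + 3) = -8*p^2 - 2*p - 3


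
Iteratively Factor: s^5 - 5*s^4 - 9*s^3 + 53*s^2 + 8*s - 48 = (s - 4)*(s^4 - s^3 - 13*s^2 + s + 12) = (s - 4)*(s + 3)*(s^3 - 4*s^2 - s + 4) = (s - 4)^2*(s + 3)*(s^2 - 1) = (s - 4)^2*(s + 1)*(s + 3)*(s - 1)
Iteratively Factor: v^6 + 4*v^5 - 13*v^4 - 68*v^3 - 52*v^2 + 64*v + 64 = (v + 2)*(v^5 + 2*v^4 - 17*v^3 - 34*v^2 + 16*v + 32) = (v - 4)*(v + 2)*(v^4 + 6*v^3 + 7*v^2 - 6*v - 8) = (v - 4)*(v + 2)*(v + 4)*(v^3 + 2*v^2 - v - 2) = (v - 4)*(v + 1)*(v + 2)*(v + 4)*(v^2 + v - 2) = (v - 4)*(v - 1)*(v + 1)*(v + 2)*(v + 4)*(v + 2)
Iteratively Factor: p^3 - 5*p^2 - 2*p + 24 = (p + 2)*(p^2 - 7*p + 12) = (p - 4)*(p + 2)*(p - 3)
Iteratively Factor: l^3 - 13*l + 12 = (l - 3)*(l^2 + 3*l - 4) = (l - 3)*(l + 4)*(l - 1)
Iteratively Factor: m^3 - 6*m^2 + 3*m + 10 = (m + 1)*(m^2 - 7*m + 10) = (m - 2)*(m + 1)*(m - 5)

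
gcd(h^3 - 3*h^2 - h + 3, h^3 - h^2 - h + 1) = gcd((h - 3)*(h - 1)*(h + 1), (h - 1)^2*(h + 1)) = h^2 - 1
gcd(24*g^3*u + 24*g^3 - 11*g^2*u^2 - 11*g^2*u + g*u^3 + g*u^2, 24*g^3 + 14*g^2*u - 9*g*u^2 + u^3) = 1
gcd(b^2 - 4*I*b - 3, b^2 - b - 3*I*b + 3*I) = b - 3*I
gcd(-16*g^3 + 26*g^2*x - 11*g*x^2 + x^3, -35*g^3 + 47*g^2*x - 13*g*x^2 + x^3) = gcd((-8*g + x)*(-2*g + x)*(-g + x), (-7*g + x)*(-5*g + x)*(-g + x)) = -g + x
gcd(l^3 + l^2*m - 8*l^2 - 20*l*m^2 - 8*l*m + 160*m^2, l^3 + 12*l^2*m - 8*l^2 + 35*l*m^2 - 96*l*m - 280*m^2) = l^2 + 5*l*m - 8*l - 40*m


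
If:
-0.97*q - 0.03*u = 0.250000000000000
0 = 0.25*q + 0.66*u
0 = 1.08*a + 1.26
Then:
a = -1.17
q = -0.26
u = 0.10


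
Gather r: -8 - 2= -10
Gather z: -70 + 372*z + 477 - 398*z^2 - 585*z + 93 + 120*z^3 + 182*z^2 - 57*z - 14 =120*z^3 - 216*z^2 - 270*z + 486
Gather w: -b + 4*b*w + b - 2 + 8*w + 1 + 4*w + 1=w*(4*b + 12)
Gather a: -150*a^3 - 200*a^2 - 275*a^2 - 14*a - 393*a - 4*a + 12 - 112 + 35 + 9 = -150*a^3 - 475*a^2 - 411*a - 56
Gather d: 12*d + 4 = 12*d + 4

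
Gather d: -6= -6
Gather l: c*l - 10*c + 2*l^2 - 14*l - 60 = -10*c + 2*l^2 + l*(c - 14) - 60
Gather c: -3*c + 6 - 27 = -3*c - 21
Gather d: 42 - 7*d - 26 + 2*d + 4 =20 - 5*d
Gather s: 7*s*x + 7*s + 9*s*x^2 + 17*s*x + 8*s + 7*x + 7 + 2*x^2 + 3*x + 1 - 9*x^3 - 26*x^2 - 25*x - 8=s*(9*x^2 + 24*x + 15) - 9*x^3 - 24*x^2 - 15*x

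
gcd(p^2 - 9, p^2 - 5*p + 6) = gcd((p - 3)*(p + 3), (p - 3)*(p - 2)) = p - 3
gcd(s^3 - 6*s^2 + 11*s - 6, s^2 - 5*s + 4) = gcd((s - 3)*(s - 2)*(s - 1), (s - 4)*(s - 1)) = s - 1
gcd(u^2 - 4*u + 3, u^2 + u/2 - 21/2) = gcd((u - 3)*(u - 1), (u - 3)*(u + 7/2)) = u - 3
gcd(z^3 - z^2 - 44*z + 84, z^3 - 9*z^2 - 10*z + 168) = z - 6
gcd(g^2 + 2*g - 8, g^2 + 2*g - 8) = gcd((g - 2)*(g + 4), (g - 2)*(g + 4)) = g^2 + 2*g - 8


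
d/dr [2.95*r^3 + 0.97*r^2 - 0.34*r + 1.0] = 8.85*r^2 + 1.94*r - 0.34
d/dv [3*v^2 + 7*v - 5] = 6*v + 7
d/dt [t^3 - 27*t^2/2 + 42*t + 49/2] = 3*t^2 - 27*t + 42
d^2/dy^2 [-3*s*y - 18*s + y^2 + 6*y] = 2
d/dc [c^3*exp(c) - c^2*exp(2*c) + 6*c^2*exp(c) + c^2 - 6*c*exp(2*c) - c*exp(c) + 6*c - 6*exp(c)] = c^3*exp(c) - 2*c^2*exp(2*c) + 9*c^2*exp(c) - 14*c*exp(2*c) + 11*c*exp(c) + 2*c - 6*exp(2*c) - 7*exp(c) + 6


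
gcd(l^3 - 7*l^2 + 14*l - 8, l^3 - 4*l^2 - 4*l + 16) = l^2 - 6*l + 8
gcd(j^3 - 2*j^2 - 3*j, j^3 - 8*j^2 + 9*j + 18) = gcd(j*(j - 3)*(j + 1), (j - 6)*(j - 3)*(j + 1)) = j^2 - 2*j - 3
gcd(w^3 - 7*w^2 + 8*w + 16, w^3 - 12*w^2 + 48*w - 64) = w^2 - 8*w + 16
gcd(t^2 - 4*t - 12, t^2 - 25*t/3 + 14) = t - 6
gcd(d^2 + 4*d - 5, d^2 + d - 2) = d - 1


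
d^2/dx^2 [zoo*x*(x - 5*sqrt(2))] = nan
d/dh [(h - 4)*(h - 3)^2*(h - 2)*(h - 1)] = 5*h^4 - 52*h^3 + 195*h^2 - 310*h + 174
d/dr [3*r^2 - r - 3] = 6*r - 1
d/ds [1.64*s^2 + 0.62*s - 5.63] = 3.28*s + 0.62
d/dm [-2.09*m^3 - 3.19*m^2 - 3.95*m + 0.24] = -6.27*m^2 - 6.38*m - 3.95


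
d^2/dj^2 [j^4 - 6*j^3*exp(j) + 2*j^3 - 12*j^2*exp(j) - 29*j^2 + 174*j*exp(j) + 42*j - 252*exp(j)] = -6*j^3*exp(j) - 48*j^2*exp(j) + 12*j^2 + 90*j*exp(j) + 12*j + 72*exp(j) - 58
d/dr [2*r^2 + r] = 4*r + 1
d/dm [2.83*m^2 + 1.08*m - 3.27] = 5.66*m + 1.08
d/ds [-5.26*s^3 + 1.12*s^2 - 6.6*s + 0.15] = -15.78*s^2 + 2.24*s - 6.6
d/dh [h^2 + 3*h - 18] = 2*h + 3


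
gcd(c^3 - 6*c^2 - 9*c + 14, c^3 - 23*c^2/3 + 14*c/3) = c - 7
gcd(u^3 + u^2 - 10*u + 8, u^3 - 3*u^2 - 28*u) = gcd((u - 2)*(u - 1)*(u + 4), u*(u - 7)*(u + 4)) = u + 4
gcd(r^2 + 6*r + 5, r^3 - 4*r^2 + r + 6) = r + 1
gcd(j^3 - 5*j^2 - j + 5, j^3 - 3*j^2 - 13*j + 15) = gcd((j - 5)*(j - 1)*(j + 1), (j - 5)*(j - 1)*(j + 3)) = j^2 - 6*j + 5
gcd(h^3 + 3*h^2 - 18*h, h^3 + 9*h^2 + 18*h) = h^2 + 6*h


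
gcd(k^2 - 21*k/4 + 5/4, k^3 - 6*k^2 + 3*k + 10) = k - 5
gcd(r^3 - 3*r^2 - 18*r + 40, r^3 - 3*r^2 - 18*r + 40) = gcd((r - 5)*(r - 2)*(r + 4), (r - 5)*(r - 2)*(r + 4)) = r^3 - 3*r^2 - 18*r + 40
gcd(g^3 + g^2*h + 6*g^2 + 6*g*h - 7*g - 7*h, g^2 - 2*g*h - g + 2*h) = g - 1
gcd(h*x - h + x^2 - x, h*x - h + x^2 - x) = h*x - h + x^2 - x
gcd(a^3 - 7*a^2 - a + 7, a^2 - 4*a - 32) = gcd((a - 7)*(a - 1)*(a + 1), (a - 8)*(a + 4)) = 1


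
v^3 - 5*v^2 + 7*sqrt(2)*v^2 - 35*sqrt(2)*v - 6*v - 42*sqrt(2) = (v - 6)*(v + 1)*(v + 7*sqrt(2))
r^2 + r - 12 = (r - 3)*(r + 4)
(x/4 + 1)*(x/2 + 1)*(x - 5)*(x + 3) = x^4/8 + x^3/2 - 19*x^2/8 - 53*x/4 - 15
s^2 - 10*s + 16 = (s - 8)*(s - 2)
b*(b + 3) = b^2 + 3*b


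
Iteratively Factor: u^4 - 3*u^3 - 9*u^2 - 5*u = (u - 5)*(u^3 + 2*u^2 + u) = (u - 5)*(u + 1)*(u^2 + u) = (u - 5)*(u + 1)^2*(u)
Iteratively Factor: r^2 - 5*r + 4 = (r - 1)*(r - 4)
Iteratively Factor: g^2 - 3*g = (g - 3)*(g)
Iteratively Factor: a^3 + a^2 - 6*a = (a + 3)*(a^2 - 2*a) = (a - 2)*(a + 3)*(a)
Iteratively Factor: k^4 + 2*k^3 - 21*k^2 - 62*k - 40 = (k + 2)*(k^3 - 21*k - 20) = (k + 1)*(k + 2)*(k^2 - k - 20) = (k - 5)*(k + 1)*(k + 2)*(k + 4)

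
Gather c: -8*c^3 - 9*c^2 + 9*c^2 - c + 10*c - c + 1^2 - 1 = -8*c^3 + 8*c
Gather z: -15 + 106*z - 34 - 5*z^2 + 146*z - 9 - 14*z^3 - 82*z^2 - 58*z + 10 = -14*z^3 - 87*z^2 + 194*z - 48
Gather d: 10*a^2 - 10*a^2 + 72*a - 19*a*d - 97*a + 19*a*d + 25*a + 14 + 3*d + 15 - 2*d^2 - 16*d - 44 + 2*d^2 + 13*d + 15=0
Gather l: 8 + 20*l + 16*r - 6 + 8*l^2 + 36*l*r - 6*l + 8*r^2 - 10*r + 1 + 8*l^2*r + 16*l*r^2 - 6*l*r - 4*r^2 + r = l^2*(8*r + 8) + l*(16*r^2 + 30*r + 14) + 4*r^2 + 7*r + 3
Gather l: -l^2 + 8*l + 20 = -l^2 + 8*l + 20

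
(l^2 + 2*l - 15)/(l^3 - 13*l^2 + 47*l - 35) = (l^2 + 2*l - 15)/(l^3 - 13*l^2 + 47*l - 35)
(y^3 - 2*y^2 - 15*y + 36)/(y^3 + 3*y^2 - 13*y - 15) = (y^2 + y - 12)/(y^2 + 6*y + 5)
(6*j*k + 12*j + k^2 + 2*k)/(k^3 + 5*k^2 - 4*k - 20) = (6*j + k)/(k^2 + 3*k - 10)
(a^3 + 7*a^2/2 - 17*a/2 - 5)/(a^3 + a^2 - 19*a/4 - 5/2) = 2*(a + 5)/(2*a + 5)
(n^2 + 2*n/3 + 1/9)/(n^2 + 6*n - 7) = (9*n^2 + 6*n + 1)/(9*(n^2 + 6*n - 7))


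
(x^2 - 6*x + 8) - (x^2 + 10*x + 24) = -16*x - 16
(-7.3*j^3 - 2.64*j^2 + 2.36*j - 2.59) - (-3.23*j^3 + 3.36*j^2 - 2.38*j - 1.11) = -4.07*j^3 - 6.0*j^2 + 4.74*j - 1.48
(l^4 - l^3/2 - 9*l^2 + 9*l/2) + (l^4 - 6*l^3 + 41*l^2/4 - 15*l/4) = 2*l^4 - 13*l^3/2 + 5*l^2/4 + 3*l/4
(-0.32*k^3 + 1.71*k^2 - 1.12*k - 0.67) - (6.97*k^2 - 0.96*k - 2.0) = -0.32*k^3 - 5.26*k^2 - 0.16*k + 1.33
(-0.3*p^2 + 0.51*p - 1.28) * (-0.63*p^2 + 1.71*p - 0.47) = 0.189*p^4 - 0.8343*p^3 + 1.8195*p^2 - 2.4285*p + 0.6016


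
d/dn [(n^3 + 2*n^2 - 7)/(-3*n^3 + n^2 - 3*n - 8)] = (7*n^4 - 6*n^3 - 93*n^2 - 18*n - 21)/(9*n^6 - 6*n^5 + 19*n^4 + 42*n^3 - 7*n^2 + 48*n + 64)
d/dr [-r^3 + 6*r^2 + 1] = 3*r*(4 - r)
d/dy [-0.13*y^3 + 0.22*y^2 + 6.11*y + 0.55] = -0.39*y^2 + 0.44*y + 6.11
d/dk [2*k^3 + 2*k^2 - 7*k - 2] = 6*k^2 + 4*k - 7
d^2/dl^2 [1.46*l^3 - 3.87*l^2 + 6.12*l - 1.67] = 8.76*l - 7.74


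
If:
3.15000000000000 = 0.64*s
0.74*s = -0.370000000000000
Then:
No Solution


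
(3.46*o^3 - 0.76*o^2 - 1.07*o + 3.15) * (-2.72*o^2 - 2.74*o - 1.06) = -9.4112*o^5 - 7.4132*o^4 + 1.3252*o^3 - 4.8306*o^2 - 7.4968*o - 3.339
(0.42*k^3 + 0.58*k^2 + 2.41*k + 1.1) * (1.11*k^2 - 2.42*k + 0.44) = 0.4662*k^5 - 0.3726*k^4 + 1.4563*k^3 - 4.356*k^2 - 1.6016*k + 0.484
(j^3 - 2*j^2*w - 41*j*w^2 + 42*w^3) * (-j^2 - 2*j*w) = -j^5 + 45*j^3*w^2 + 40*j^2*w^3 - 84*j*w^4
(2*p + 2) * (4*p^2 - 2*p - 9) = 8*p^3 + 4*p^2 - 22*p - 18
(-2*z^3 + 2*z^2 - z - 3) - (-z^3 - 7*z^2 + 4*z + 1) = -z^3 + 9*z^2 - 5*z - 4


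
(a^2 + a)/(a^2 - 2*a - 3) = a/(a - 3)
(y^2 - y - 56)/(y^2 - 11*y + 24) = (y + 7)/(y - 3)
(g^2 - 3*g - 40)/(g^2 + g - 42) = (g^2 - 3*g - 40)/(g^2 + g - 42)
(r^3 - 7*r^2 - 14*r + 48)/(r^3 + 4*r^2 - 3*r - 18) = (r - 8)/(r + 3)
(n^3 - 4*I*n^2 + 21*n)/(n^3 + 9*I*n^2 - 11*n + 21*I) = n*(n - 7*I)/(n^2 + 6*I*n + 7)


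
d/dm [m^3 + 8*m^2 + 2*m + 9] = 3*m^2 + 16*m + 2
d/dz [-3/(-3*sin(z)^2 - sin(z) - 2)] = -3*(6*sin(z) + 1)*cos(z)/(3*sin(z)^2 + sin(z) + 2)^2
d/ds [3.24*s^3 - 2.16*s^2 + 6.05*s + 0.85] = 9.72*s^2 - 4.32*s + 6.05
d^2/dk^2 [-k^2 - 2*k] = -2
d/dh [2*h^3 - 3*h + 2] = 6*h^2 - 3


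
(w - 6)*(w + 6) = w^2 - 36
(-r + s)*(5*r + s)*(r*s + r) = -5*r^3*s - 5*r^3 + 4*r^2*s^2 + 4*r^2*s + r*s^3 + r*s^2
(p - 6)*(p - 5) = p^2 - 11*p + 30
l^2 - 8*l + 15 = (l - 5)*(l - 3)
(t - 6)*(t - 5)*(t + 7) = t^3 - 4*t^2 - 47*t + 210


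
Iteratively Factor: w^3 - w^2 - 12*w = (w + 3)*(w^2 - 4*w) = w*(w + 3)*(w - 4)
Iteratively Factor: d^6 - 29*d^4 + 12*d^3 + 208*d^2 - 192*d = (d - 4)*(d^5 + 4*d^4 - 13*d^3 - 40*d^2 + 48*d) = (d - 4)*(d - 1)*(d^4 + 5*d^3 - 8*d^2 - 48*d) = d*(d - 4)*(d - 1)*(d^3 + 5*d^2 - 8*d - 48) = d*(d - 4)*(d - 1)*(d + 4)*(d^2 + d - 12) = d*(d - 4)*(d - 3)*(d - 1)*(d + 4)*(d + 4)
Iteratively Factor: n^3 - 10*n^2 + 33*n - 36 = (n - 3)*(n^2 - 7*n + 12) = (n - 4)*(n - 3)*(n - 3)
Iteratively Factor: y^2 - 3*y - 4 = (y + 1)*(y - 4)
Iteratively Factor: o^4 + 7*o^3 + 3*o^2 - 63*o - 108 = (o + 3)*(o^3 + 4*o^2 - 9*o - 36) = (o + 3)*(o + 4)*(o^2 - 9) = (o + 3)^2*(o + 4)*(o - 3)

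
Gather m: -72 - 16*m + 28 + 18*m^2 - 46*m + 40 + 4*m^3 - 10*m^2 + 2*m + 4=4*m^3 + 8*m^2 - 60*m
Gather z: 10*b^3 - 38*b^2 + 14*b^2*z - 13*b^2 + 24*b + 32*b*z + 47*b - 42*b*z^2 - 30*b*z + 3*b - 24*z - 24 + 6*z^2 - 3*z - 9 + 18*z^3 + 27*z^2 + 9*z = 10*b^3 - 51*b^2 + 74*b + 18*z^3 + z^2*(33 - 42*b) + z*(14*b^2 + 2*b - 18) - 33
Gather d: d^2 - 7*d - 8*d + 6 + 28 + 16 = d^2 - 15*d + 50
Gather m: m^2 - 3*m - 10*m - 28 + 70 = m^2 - 13*m + 42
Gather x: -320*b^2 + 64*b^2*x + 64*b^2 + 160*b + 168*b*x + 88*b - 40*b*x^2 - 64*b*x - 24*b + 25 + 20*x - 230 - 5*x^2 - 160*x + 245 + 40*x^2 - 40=-256*b^2 + 224*b + x^2*(35 - 40*b) + x*(64*b^2 + 104*b - 140)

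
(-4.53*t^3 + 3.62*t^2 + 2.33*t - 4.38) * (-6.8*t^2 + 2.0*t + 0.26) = 30.804*t^5 - 33.676*t^4 - 9.7818*t^3 + 35.3852*t^2 - 8.1542*t - 1.1388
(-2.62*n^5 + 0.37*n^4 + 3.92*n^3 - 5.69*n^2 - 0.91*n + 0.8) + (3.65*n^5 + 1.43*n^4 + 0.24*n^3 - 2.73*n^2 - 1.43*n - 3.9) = 1.03*n^5 + 1.8*n^4 + 4.16*n^3 - 8.42*n^2 - 2.34*n - 3.1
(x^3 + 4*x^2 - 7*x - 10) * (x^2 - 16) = x^5 + 4*x^4 - 23*x^3 - 74*x^2 + 112*x + 160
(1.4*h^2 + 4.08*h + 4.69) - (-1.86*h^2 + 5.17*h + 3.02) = 3.26*h^2 - 1.09*h + 1.67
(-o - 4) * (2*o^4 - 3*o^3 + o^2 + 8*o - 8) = -2*o^5 - 5*o^4 + 11*o^3 - 12*o^2 - 24*o + 32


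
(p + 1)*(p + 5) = p^2 + 6*p + 5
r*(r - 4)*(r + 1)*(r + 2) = r^4 - r^3 - 10*r^2 - 8*r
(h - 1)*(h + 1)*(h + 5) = h^3 + 5*h^2 - h - 5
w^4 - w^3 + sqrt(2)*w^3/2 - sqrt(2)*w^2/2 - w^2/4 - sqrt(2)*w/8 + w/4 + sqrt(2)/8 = (w - 1)*(w - 1/2)*(w + 1/2)*(w + sqrt(2)/2)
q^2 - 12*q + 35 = (q - 7)*(q - 5)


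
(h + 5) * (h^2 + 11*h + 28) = h^3 + 16*h^2 + 83*h + 140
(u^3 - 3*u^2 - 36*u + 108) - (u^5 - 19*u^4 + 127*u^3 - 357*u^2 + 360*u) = -u^5 + 19*u^4 - 126*u^3 + 354*u^2 - 396*u + 108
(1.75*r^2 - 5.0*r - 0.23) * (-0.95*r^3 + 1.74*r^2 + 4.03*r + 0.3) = -1.6625*r^5 + 7.795*r^4 - 1.429*r^3 - 20.0252*r^2 - 2.4269*r - 0.069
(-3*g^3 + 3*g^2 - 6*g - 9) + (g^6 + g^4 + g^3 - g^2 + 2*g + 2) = g^6 + g^4 - 2*g^3 + 2*g^2 - 4*g - 7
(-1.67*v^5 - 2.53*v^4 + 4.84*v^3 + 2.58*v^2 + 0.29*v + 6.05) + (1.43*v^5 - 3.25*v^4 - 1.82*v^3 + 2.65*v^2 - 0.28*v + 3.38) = -0.24*v^5 - 5.78*v^4 + 3.02*v^3 + 5.23*v^2 + 0.00999999999999995*v + 9.43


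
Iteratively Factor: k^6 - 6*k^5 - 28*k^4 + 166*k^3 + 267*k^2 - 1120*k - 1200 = (k + 4)*(k^5 - 10*k^4 + 12*k^3 + 118*k^2 - 205*k - 300) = (k + 3)*(k + 4)*(k^4 - 13*k^3 + 51*k^2 - 35*k - 100) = (k - 5)*(k + 3)*(k + 4)*(k^3 - 8*k^2 + 11*k + 20) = (k - 5)*(k - 4)*(k + 3)*(k + 4)*(k^2 - 4*k - 5) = (k - 5)^2*(k - 4)*(k + 3)*(k + 4)*(k + 1)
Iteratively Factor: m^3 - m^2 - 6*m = (m + 2)*(m^2 - 3*m) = m*(m + 2)*(m - 3)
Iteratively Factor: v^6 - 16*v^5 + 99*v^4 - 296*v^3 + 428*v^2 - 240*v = (v - 2)*(v^5 - 14*v^4 + 71*v^3 - 154*v^2 + 120*v) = v*(v - 2)*(v^4 - 14*v^3 + 71*v^2 - 154*v + 120) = v*(v - 4)*(v - 2)*(v^3 - 10*v^2 + 31*v - 30) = v*(v - 4)*(v - 3)*(v - 2)*(v^2 - 7*v + 10) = v*(v - 5)*(v - 4)*(v - 3)*(v - 2)*(v - 2)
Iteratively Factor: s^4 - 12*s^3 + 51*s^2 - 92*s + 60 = (s - 3)*(s^3 - 9*s^2 + 24*s - 20) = (s - 3)*(s - 2)*(s^2 - 7*s + 10) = (s - 5)*(s - 3)*(s - 2)*(s - 2)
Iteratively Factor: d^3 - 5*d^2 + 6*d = (d - 3)*(d^2 - 2*d) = d*(d - 3)*(d - 2)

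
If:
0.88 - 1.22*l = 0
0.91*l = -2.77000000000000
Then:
No Solution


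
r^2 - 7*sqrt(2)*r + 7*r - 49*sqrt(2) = (r + 7)*(r - 7*sqrt(2))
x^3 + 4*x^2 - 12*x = x*(x - 2)*(x + 6)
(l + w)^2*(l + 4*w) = l^3 + 6*l^2*w + 9*l*w^2 + 4*w^3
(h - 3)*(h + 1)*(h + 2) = h^3 - 7*h - 6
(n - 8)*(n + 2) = n^2 - 6*n - 16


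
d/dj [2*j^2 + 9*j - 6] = 4*j + 9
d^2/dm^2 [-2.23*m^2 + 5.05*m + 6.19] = -4.46000000000000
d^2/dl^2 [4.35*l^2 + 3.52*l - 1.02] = 8.70000000000000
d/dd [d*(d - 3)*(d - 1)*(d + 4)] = 4*d^3 - 26*d + 12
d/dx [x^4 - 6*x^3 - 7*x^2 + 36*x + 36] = 4*x^3 - 18*x^2 - 14*x + 36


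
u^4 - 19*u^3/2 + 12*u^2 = u^2*(u - 8)*(u - 3/2)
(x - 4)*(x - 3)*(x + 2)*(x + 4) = x^4 - x^3 - 22*x^2 + 16*x + 96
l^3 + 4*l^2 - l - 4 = (l - 1)*(l + 1)*(l + 4)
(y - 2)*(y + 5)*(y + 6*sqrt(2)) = y^3 + 3*y^2 + 6*sqrt(2)*y^2 - 10*y + 18*sqrt(2)*y - 60*sqrt(2)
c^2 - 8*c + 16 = (c - 4)^2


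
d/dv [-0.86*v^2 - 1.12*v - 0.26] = -1.72*v - 1.12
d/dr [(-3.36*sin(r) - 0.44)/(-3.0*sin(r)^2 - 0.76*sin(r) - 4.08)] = (-10.08*sin(r)^2 - 2.64*sin(r) + 13.3744)*cos(r)/(9.0*sin(r)^4 + 4.56*sin(r)^3 + 25.0576*sin(r)^2 + 6.2016*sin(r) + 16.6464)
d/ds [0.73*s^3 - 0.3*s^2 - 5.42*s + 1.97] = 2.19*s^2 - 0.6*s - 5.42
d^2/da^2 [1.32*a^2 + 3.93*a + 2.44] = 2.64000000000000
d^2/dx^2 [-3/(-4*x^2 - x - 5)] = 6*(-16*x^2 - 4*x + (8*x + 1)^2 - 20)/(4*x^2 + x + 5)^3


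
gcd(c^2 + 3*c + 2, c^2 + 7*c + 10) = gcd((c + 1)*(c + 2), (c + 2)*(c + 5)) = c + 2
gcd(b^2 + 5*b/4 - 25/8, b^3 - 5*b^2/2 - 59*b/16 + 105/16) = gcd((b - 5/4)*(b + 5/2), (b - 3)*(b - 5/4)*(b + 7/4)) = b - 5/4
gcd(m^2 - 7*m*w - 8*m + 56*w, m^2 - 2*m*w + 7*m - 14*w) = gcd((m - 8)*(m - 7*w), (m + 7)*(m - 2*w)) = 1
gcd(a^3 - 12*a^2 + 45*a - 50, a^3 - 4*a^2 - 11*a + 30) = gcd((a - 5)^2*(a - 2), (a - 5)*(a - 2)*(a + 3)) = a^2 - 7*a + 10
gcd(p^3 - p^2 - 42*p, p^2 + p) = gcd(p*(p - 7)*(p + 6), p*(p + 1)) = p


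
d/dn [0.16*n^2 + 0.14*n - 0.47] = 0.32*n + 0.14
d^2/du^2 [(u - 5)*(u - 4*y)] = 2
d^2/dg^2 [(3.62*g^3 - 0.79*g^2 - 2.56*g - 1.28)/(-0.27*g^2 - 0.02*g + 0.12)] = (4.44089209850063e-16*g^5 - 5.55111512312578e-17*g^4 + 0.127244000000001*g^3 + 0.765576*g^2 + 0.226368*g + 0.119008)/(0.019683*g^6 + 0.004374*g^5 - 0.02592*g^4 - 0.00388*g^3 + 0.01152*g^2 + 0.000864*g - 0.001728)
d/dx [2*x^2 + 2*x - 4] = 4*x + 2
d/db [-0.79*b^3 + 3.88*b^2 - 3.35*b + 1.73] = -2.37*b^2 + 7.76*b - 3.35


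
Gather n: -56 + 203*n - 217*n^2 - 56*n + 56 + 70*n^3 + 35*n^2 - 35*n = 70*n^3 - 182*n^2 + 112*n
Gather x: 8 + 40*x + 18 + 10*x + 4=50*x + 30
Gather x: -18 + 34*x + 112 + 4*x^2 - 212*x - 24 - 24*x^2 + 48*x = -20*x^2 - 130*x + 70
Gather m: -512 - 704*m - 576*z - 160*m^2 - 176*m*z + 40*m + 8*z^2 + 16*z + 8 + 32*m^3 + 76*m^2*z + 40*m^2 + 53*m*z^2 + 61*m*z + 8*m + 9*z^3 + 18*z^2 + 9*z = 32*m^3 + m^2*(76*z - 120) + m*(53*z^2 - 115*z - 656) + 9*z^3 + 26*z^2 - 551*z - 504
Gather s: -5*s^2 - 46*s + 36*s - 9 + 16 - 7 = -5*s^2 - 10*s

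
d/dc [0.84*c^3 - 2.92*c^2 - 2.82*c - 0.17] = 2.52*c^2 - 5.84*c - 2.82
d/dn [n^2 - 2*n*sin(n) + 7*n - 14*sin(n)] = -2*n*cos(n) + 2*n - 2*sin(n) - 14*cos(n) + 7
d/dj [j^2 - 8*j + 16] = 2*j - 8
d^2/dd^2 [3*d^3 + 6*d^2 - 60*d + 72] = 18*d + 12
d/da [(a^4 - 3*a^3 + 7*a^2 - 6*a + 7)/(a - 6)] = (3*a^4 - 30*a^3 + 61*a^2 - 84*a + 29)/(a^2 - 12*a + 36)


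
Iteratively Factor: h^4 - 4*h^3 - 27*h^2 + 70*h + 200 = (h + 2)*(h^3 - 6*h^2 - 15*h + 100) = (h - 5)*(h + 2)*(h^2 - h - 20) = (h - 5)^2*(h + 2)*(h + 4)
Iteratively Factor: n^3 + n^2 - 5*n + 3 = (n + 3)*(n^2 - 2*n + 1) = (n - 1)*(n + 3)*(n - 1)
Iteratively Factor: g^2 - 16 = (g + 4)*(g - 4)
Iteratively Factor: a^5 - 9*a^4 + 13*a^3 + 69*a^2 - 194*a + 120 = (a - 4)*(a^4 - 5*a^3 - 7*a^2 + 41*a - 30) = (a - 4)*(a - 2)*(a^3 - 3*a^2 - 13*a + 15) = (a - 4)*(a - 2)*(a + 3)*(a^2 - 6*a + 5) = (a - 5)*(a - 4)*(a - 2)*(a + 3)*(a - 1)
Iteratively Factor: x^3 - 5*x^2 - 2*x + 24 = (x - 4)*(x^2 - x - 6) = (x - 4)*(x - 3)*(x + 2)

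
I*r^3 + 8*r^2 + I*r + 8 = (r - 8*I)*(r + I)*(I*r + 1)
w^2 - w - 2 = (w - 2)*(w + 1)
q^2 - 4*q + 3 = (q - 3)*(q - 1)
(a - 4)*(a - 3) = a^2 - 7*a + 12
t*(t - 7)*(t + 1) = t^3 - 6*t^2 - 7*t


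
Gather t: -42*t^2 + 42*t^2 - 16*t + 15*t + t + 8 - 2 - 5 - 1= 0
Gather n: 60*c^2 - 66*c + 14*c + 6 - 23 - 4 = 60*c^2 - 52*c - 21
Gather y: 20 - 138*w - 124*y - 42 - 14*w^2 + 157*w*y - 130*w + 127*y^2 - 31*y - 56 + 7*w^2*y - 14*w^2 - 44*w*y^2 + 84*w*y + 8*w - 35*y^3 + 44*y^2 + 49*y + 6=-28*w^2 - 260*w - 35*y^3 + y^2*(171 - 44*w) + y*(7*w^2 + 241*w - 106) - 72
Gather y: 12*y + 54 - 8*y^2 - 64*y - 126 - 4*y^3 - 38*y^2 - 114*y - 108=-4*y^3 - 46*y^2 - 166*y - 180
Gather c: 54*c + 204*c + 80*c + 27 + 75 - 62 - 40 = 338*c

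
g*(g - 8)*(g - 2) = g^3 - 10*g^2 + 16*g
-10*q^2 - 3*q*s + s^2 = (-5*q + s)*(2*q + s)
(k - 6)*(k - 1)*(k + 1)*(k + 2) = k^4 - 4*k^3 - 13*k^2 + 4*k + 12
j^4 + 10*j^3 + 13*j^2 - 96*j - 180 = (j - 3)*(j + 2)*(j + 5)*(j + 6)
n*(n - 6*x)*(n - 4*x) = n^3 - 10*n^2*x + 24*n*x^2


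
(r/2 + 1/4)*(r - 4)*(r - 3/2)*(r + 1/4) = r^4/2 - 19*r^3/8 + r^2 + 61*r/32 + 3/8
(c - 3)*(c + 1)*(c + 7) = c^3 + 5*c^2 - 17*c - 21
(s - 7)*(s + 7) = s^2 - 49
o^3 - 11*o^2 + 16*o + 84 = (o - 7)*(o - 6)*(o + 2)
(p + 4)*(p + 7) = p^2 + 11*p + 28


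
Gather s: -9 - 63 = -72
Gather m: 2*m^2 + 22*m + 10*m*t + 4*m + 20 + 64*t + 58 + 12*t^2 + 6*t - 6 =2*m^2 + m*(10*t + 26) + 12*t^2 + 70*t + 72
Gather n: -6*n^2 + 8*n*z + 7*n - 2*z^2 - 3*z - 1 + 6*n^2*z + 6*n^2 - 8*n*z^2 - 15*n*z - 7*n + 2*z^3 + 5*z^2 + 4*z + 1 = 6*n^2*z + n*(-8*z^2 - 7*z) + 2*z^3 + 3*z^2 + z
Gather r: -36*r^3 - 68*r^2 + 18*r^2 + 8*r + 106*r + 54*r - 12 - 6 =-36*r^3 - 50*r^2 + 168*r - 18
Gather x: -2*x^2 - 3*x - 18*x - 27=-2*x^2 - 21*x - 27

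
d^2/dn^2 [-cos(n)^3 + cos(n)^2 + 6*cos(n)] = -21*cos(n)/4 - 2*cos(2*n) + 9*cos(3*n)/4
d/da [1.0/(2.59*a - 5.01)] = -2.59/(2.59*a - 5.01)^2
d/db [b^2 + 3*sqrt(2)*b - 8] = 2*b + 3*sqrt(2)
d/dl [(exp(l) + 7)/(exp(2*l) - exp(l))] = (-exp(2*l) - 14*exp(l) + 7)*exp(-l)/(exp(2*l) - 2*exp(l) + 1)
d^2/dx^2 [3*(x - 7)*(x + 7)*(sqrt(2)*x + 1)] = 18*sqrt(2)*x + 6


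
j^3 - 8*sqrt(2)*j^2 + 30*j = j*(j - 5*sqrt(2))*(j - 3*sqrt(2))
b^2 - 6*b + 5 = (b - 5)*(b - 1)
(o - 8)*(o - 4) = o^2 - 12*o + 32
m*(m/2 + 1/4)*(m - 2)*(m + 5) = m^4/2 + 7*m^3/4 - 17*m^2/4 - 5*m/2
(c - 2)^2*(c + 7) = c^3 + 3*c^2 - 24*c + 28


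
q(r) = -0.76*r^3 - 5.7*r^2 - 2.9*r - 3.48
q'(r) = -2.28*r^2 - 11.4*r - 2.9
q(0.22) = -4.40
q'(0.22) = -5.52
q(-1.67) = -10.99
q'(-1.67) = 9.78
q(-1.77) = -11.99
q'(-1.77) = 10.13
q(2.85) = -75.64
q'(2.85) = -53.91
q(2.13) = -42.86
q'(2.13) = -37.53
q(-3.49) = -30.48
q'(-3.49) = 9.12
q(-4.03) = -34.62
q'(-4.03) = 6.01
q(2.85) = -75.64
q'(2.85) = -53.91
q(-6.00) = -27.12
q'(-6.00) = -16.58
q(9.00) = -1045.32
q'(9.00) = -290.18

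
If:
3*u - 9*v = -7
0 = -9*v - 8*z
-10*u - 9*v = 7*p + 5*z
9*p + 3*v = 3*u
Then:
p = -749/2739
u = -175/2739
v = 2072/2739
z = -777/913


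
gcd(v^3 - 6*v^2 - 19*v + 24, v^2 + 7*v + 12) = v + 3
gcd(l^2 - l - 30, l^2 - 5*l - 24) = 1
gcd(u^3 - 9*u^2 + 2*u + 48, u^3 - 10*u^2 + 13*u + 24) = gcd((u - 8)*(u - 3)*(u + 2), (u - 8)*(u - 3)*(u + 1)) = u^2 - 11*u + 24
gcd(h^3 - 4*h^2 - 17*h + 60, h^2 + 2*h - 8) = h + 4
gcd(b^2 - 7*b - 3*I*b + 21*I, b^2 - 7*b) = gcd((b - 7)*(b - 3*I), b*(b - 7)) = b - 7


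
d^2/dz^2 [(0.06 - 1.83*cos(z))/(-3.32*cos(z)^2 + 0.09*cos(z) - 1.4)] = (-0.17960881787664*cos(z)^5 + 0.018686341065874*cos(z)^4 + 0.813170675049828*cos(z)^3 - 0.0473146498772648*cos(z)^2 - 0.485344801518064*cos(z) + 0.00906412718521181)/(0.32584769144833*cos(z)^6 - 0.0264996616539305*cos(z)^5 + 0.412935323383085*cos(z)^4 - 0.0223556034821276*cos(z)^3 + 0.174129353233831*cos(z)^2 - 0.00471216221890911*cos(z) + 0.0244334337276769)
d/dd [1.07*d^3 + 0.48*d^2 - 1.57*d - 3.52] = 3.21*d^2 + 0.96*d - 1.57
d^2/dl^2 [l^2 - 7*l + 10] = 2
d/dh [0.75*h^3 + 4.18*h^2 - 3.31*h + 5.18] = 2.25*h^2 + 8.36*h - 3.31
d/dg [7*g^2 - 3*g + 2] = 14*g - 3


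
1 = 1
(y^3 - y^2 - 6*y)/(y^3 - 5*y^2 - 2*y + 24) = y/(y - 4)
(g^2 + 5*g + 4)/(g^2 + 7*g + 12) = (g + 1)/(g + 3)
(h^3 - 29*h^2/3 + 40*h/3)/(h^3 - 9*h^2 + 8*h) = (h - 5/3)/(h - 1)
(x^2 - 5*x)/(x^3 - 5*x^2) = 1/x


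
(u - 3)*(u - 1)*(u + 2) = u^3 - 2*u^2 - 5*u + 6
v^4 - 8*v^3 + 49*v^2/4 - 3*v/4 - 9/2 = (v - 6)*(v - 3/2)*(v - 1)*(v + 1/2)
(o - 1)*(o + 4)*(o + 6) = o^3 + 9*o^2 + 14*o - 24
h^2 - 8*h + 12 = (h - 6)*(h - 2)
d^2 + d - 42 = (d - 6)*(d + 7)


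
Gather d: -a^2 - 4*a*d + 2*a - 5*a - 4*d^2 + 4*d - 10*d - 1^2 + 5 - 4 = -a^2 - 3*a - 4*d^2 + d*(-4*a - 6)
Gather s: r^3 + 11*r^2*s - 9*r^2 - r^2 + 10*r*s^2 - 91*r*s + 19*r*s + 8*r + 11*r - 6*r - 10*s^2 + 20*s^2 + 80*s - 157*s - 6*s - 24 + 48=r^3 - 10*r^2 + 13*r + s^2*(10*r + 10) + s*(11*r^2 - 72*r - 83) + 24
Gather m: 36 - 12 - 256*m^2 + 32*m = -256*m^2 + 32*m + 24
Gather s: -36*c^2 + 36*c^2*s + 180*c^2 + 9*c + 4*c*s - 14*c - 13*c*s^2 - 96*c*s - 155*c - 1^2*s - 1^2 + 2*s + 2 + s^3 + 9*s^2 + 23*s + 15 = 144*c^2 - 160*c + s^3 + s^2*(9 - 13*c) + s*(36*c^2 - 92*c + 24) + 16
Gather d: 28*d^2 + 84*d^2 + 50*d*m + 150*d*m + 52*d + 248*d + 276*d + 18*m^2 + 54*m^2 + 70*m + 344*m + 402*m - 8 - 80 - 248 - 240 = 112*d^2 + d*(200*m + 576) + 72*m^2 + 816*m - 576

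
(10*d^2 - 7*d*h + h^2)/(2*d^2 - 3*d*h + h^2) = (5*d - h)/(d - h)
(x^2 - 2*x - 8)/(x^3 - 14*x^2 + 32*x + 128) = (x - 4)/(x^2 - 16*x + 64)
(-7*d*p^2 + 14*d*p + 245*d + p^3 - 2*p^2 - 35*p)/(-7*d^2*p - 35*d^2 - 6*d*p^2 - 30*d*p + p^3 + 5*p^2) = (p - 7)/(d + p)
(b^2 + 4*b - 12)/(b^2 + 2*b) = (b^2 + 4*b - 12)/(b*(b + 2))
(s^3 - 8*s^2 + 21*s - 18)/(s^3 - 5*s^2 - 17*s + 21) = (s^3 - 8*s^2 + 21*s - 18)/(s^3 - 5*s^2 - 17*s + 21)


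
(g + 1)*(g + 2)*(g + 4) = g^3 + 7*g^2 + 14*g + 8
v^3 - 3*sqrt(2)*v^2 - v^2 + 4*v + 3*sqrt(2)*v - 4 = (v - 1)*(v - 2*sqrt(2))*(v - sqrt(2))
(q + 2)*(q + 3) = q^2 + 5*q + 6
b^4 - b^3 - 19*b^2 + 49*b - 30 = (b - 3)*(b - 2)*(b - 1)*(b + 5)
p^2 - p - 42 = (p - 7)*(p + 6)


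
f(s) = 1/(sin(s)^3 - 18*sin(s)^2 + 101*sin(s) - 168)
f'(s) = (-3*sin(s)^2*cos(s) + 36*sin(s)*cos(s) - 101*cos(s))/(sin(s)^3 - 18*sin(s)^2 + 101*sin(s) - 168)^2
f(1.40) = -0.01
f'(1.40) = -0.00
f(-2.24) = -0.00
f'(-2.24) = 0.00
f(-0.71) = -0.00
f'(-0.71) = -0.00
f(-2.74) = -0.00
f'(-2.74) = 0.00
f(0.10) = -0.01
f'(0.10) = -0.00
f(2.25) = -0.01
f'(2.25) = 0.00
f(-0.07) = -0.01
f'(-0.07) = -0.00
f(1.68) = -0.01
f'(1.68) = 0.00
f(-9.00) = 0.00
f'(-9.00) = 0.00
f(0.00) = -0.00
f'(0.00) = 0.00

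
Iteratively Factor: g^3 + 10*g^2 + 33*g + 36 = (g + 3)*(g^2 + 7*g + 12) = (g + 3)*(g + 4)*(g + 3)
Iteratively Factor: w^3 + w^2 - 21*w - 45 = (w + 3)*(w^2 - 2*w - 15) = (w + 3)^2*(w - 5)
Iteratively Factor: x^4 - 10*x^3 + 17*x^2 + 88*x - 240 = (x - 4)*(x^3 - 6*x^2 - 7*x + 60) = (x - 4)^2*(x^2 - 2*x - 15) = (x - 4)^2*(x + 3)*(x - 5)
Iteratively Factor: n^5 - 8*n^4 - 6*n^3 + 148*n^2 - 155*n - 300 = (n - 3)*(n^4 - 5*n^3 - 21*n^2 + 85*n + 100) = (n - 5)*(n - 3)*(n^3 - 21*n - 20) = (n - 5)*(n - 3)*(n + 1)*(n^2 - n - 20) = (n - 5)*(n - 3)*(n + 1)*(n + 4)*(n - 5)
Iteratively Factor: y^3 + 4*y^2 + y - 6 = (y - 1)*(y^2 + 5*y + 6) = (y - 1)*(y + 3)*(y + 2)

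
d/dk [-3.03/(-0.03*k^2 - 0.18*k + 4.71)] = (-0.1818*k - 0.5454)/(0.03*k^2 + 0.18*k - 4.71)^2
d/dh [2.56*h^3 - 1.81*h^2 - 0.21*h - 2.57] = 7.68*h^2 - 3.62*h - 0.21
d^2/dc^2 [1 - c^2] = -2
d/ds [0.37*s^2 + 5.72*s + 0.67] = 0.74*s + 5.72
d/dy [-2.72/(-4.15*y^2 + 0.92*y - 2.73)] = (2.5024 - 22.576*y)/(4.15*y^2 - 0.92*y + 2.73)^2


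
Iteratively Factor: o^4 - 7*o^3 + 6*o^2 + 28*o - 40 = (o + 2)*(o^3 - 9*o^2 + 24*o - 20) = (o - 5)*(o + 2)*(o^2 - 4*o + 4) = (o - 5)*(o - 2)*(o + 2)*(o - 2)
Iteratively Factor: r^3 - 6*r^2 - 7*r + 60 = (r - 5)*(r^2 - r - 12) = (r - 5)*(r - 4)*(r + 3)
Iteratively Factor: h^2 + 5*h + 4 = (h + 4)*(h + 1)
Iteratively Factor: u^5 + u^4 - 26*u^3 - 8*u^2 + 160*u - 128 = (u + 4)*(u^4 - 3*u^3 - 14*u^2 + 48*u - 32) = (u - 2)*(u + 4)*(u^3 - u^2 - 16*u + 16) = (u - 2)*(u - 1)*(u + 4)*(u^2 - 16) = (u - 4)*(u - 2)*(u - 1)*(u + 4)*(u + 4)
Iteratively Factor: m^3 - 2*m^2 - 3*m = (m - 3)*(m^2 + m) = m*(m - 3)*(m + 1)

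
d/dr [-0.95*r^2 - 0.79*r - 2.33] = -1.9*r - 0.79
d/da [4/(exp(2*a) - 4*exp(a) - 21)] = 8*(2 - exp(a))*exp(a)/(-exp(2*a) + 4*exp(a) + 21)^2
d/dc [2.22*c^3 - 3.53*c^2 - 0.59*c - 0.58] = 6.66*c^2 - 7.06*c - 0.59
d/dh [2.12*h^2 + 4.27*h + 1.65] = 4.24*h + 4.27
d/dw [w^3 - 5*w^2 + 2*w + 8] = 3*w^2 - 10*w + 2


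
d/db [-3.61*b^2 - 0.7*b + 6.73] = -7.22*b - 0.7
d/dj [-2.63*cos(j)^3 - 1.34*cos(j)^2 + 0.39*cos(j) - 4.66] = (7.89*cos(j)^2 + 2.68*cos(j) - 0.39)*sin(j)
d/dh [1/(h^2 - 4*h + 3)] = 2*(2 - h)/(h^2 - 4*h + 3)^2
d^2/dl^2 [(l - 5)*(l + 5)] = 2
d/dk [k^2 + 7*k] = 2*k + 7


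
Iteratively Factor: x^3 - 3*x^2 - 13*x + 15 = (x - 5)*(x^2 + 2*x - 3) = (x - 5)*(x - 1)*(x + 3)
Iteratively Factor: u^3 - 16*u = (u + 4)*(u^2 - 4*u) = u*(u + 4)*(u - 4)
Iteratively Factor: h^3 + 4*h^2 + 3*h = (h + 1)*(h^2 + 3*h) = h*(h + 1)*(h + 3)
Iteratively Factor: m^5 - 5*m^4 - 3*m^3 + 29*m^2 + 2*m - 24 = (m - 1)*(m^4 - 4*m^3 - 7*m^2 + 22*m + 24) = (m - 4)*(m - 1)*(m^3 - 7*m - 6) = (m - 4)*(m - 3)*(m - 1)*(m^2 + 3*m + 2) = (m - 4)*(m - 3)*(m - 1)*(m + 2)*(m + 1)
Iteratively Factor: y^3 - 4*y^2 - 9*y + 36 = (y - 3)*(y^2 - y - 12) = (y - 3)*(y + 3)*(y - 4)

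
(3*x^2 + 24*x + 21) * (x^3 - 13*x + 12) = 3*x^5 + 24*x^4 - 18*x^3 - 276*x^2 + 15*x + 252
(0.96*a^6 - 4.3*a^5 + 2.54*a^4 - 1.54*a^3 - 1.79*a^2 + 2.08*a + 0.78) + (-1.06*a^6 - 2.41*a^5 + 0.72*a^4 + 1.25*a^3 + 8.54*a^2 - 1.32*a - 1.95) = -0.1*a^6 - 6.71*a^5 + 3.26*a^4 - 0.29*a^3 + 6.75*a^2 + 0.76*a - 1.17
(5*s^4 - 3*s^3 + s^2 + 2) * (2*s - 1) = 10*s^5 - 11*s^4 + 5*s^3 - s^2 + 4*s - 2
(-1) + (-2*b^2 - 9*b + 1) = -2*b^2 - 9*b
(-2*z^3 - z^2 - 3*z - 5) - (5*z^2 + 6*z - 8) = -2*z^3 - 6*z^2 - 9*z + 3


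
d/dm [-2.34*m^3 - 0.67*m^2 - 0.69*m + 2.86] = -7.02*m^2 - 1.34*m - 0.69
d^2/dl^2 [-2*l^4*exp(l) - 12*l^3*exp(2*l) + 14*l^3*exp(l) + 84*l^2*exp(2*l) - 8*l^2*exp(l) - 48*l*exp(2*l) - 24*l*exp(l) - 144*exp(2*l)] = 2*(-l^4 - 24*l^3*exp(l) - l^3 + 96*l^2*exp(l) + 26*l^2 + 204*l*exp(l) + 14*l - 300*exp(l) - 32)*exp(l)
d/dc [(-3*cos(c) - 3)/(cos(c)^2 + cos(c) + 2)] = 3*(sin(c)^2 - 2*cos(c))*sin(c)/(cos(c)^2 + cos(c) + 2)^2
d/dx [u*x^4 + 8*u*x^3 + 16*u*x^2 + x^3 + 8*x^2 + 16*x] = 4*u*x^3 + 24*u*x^2 + 32*u*x + 3*x^2 + 16*x + 16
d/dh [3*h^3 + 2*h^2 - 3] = h*(9*h + 4)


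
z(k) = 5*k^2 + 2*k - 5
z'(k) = 10*k + 2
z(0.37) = -3.58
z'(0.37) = 5.70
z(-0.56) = -4.55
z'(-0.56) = -3.60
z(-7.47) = 259.06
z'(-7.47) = -72.70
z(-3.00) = 34.00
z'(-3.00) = -28.00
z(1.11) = 3.38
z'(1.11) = 13.10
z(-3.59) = 52.26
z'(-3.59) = -33.90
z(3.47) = 62.14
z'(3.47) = 36.70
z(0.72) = -0.97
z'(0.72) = 9.20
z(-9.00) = 382.00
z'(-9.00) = -88.00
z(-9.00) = 382.00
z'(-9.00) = -88.00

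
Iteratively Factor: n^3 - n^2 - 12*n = (n + 3)*(n^2 - 4*n) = (n - 4)*(n + 3)*(n)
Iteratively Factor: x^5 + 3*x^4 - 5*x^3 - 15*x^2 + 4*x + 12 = (x - 1)*(x^4 + 4*x^3 - x^2 - 16*x - 12) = (x - 1)*(x + 1)*(x^3 + 3*x^2 - 4*x - 12) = (x - 2)*(x - 1)*(x + 1)*(x^2 + 5*x + 6) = (x - 2)*(x - 1)*(x + 1)*(x + 3)*(x + 2)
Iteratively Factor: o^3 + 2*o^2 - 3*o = (o - 1)*(o^2 + 3*o) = o*(o - 1)*(o + 3)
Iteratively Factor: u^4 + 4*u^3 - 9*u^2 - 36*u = (u + 3)*(u^3 + u^2 - 12*u) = (u + 3)*(u + 4)*(u^2 - 3*u) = u*(u + 3)*(u + 4)*(u - 3)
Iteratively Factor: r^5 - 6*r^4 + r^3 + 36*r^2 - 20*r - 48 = (r - 2)*(r^4 - 4*r^3 - 7*r^2 + 22*r + 24) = (r - 4)*(r - 2)*(r^3 - 7*r - 6) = (r - 4)*(r - 3)*(r - 2)*(r^2 + 3*r + 2) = (r - 4)*(r - 3)*(r - 2)*(r + 1)*(r + 2)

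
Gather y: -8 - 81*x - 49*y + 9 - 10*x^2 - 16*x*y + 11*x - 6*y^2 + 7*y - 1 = -10*x^2 - 70*x - 6*y^2 + y*(-16*x - 42)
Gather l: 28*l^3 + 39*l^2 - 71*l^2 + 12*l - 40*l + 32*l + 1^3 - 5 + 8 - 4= 28*l^3 - 32*l^2 + 4*l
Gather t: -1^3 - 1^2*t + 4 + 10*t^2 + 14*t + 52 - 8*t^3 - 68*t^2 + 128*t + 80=-8*t^3 - 58*t^2 + 141*t + 135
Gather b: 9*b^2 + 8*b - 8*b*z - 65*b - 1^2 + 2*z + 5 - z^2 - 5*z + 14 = 9*b^2 + b*(-8*z - 57) - z^2 - 3*z + 18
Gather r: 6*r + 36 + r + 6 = 7*r + 42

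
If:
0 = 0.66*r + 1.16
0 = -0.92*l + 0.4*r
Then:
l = -0.76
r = -1.76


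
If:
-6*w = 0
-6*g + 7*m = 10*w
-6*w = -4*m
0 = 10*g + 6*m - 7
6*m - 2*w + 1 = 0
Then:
No Solution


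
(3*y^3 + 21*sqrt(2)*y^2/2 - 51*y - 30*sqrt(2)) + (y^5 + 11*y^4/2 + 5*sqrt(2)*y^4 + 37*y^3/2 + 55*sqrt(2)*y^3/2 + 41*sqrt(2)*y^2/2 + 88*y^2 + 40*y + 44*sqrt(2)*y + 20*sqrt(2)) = y^5 + 11*y^4/2 + 5*sqrt(2)*y^4 + 43*y^3/2 + 55*sqrt(2)*y^3/2 + 31*sqrt(2)*y^2 + 88*y^2 - 11*y + 44*sqrt(2)*y - 10*sqrt(2)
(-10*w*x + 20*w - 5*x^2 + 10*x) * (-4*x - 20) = 40*w*x^2 + 120*w*x - 400*w + 20*x^3 + 60*x^2 - 200*x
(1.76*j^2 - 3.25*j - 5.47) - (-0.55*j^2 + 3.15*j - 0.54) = 2.31*j^2 - 6.4*j - 4.93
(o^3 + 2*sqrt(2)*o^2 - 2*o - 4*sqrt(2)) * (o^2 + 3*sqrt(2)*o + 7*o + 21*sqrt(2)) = o^5 + 7*o^4 + 5*sqrt(2)*o^4 + 10*o^3 + 35*sqrt(2)*o^3 - 10*sqrt(2)*o^2 + 70*o^2 - 70*sqrt(2)*o - 24*o - 168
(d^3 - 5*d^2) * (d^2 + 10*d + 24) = d^5 + 5*d^4 - 26*d^3 - 120*d^2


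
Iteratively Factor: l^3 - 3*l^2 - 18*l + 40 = (l - 2)*(l^2 - l - 20) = (l - 5)*(l - 2)*(l + 4)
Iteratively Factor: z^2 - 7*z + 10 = (z - 2)*(z - 5)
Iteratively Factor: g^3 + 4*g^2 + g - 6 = (g + 3)*(g^2 + g - 2) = (g + 2)*(g + 3)*(g - 1)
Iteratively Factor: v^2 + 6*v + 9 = (v + 3)*(v + 3)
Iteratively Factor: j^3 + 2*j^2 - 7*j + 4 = (j - 1)*(j^2 + 3*j - 4) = (j - 1)*(j + 4)*(j - 1)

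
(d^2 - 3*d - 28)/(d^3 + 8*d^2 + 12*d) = (d^2 - 3*d - 28)/(d*(d^2 + 8*d + 12))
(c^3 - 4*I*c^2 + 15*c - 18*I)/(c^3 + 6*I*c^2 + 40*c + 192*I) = (c^2 + 2*I*c + 3)/(c^2 + 12*I*c - 32)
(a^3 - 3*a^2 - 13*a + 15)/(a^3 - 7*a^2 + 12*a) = (a^3 - 3*a^2 - 13*a + 15)/(a*(a^2 - 7*a + 12))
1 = 1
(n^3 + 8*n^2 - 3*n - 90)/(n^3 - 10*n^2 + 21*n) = (n^2 + 11*n + 30)/(n*(n - 7))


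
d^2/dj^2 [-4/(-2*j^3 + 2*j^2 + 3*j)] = 8*(2*j*(1 - 3*j)*(-2*j^2 + 2*j + 3) - (-6*j^2 + 4*j + 3)^2)/(j^3*(-2*j^2 + 2*j + 3)^3)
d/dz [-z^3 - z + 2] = -3*z^2 - 1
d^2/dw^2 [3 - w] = 0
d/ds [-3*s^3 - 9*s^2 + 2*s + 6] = -9*s^2 - 18*s + 2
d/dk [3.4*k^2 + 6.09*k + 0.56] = 6.8*k + 6.09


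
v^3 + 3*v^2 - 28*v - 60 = (v - 5)*(v + 2)*(v + 6)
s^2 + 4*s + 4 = (s + 2)^2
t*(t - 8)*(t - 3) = t^3 - 11*t^2 + 24*t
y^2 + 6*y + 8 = (y + 2)*(y + 4)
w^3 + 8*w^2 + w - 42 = (w - 2)*(w + 3)*(w + 7)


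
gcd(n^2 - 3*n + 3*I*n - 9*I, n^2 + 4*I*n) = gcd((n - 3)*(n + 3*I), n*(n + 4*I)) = 1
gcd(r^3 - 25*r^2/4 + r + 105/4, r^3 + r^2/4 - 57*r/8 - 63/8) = r^2 - 5*r/4 - 21/4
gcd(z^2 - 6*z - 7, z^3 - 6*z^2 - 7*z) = z^2 - 6*z - 7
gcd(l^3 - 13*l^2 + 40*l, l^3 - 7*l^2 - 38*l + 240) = l^2 - 13*l + 40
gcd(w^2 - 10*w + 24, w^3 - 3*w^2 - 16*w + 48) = w - 4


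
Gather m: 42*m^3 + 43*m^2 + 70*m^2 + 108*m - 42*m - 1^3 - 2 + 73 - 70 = 42*m^3 + 113*m^2 + 66*m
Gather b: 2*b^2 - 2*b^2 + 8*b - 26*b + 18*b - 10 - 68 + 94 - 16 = 0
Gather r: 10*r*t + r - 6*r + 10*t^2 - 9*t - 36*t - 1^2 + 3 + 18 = r*(10*t - 5) + 10*t^2 - 45*t + 20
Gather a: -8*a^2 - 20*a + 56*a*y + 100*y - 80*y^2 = -8*a^2 + a*(56*y - 20) - 80*y^2 + 100*y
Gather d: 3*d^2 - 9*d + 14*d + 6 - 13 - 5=3*d^2 + 5*d - 12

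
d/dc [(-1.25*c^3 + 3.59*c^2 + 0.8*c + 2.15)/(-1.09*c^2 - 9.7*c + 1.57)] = (1.3625*c^4 + 24.25*c^3 - 39.8385*c^2 + 15.9596*c + 22.111)/(1.1881*c^4 + 21.146*c^3 + 90.6674*c^2 - 30.458*c + 2.4649)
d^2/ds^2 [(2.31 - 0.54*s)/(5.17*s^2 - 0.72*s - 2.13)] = ((0.54*s - 2.31)*(10.34*s - 0.72)*(20.68*s - 1.44) + (16.7508*s - 24.663)*(-5.17*s^2 + 0.72*s + 2.13))/(-5.17*s^2 + 0.72*s + 2.13)^3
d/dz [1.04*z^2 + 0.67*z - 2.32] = 2.08*z + 0.67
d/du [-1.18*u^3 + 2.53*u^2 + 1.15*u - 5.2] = -3.54*u^2 + 5.06*u + 1.15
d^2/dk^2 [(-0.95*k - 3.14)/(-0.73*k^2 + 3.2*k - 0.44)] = ((1.4956 - 4.161*k)*(0.73*k^2 - 3.2*k + 0.44) + (0.95*k + 3.14)*(1.46*k - 3.2)*(2.92*k - 6.4))/(0.73*k^2 - 3.2*k + 0.44)^3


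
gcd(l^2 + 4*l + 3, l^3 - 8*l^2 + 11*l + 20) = l + 1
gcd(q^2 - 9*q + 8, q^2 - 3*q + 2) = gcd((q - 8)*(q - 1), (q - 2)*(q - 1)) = q - 1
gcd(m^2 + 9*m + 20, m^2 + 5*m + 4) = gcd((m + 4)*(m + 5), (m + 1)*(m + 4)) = m + 4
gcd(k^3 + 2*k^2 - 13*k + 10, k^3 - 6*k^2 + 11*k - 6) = k^2 - 3*k + 2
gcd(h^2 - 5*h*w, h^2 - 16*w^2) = 1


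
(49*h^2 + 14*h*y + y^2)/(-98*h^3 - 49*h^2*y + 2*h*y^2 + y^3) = (7*h + y)/(-14*h^2 - 5*h*y + y^2)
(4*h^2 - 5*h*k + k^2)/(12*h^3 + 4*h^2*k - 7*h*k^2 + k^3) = (4*h^2 - 5*h*k + k^2)/(12*h^3 + 4*h^2*k - 7*h*k^2 + k^3)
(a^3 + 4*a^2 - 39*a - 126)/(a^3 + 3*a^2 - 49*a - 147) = (a - 6)/(a - 7)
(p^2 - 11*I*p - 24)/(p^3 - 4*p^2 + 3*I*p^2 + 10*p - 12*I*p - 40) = (p^2 - 11*I*p - 24)/(p^3 + p^2*(-4 + 3*I) + p*(10 - 12*I) - 40)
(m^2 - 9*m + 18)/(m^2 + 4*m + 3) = (m^2 - 9*m + 18)/(m^2 + 4*m + 3)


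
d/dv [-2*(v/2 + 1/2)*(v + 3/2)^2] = (-6*v - 7)*(2*v + 3)/4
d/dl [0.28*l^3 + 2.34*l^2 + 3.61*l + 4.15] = 0.84*l^2 + 4.68*l + 3.61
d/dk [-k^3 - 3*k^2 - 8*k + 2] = -3*k^2 - 6*k - 8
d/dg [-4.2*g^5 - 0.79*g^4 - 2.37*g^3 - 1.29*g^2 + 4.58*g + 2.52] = -21.0*g^4 - 3.16*g^3 - 7.11*g^2 - 2.58*g + 4.58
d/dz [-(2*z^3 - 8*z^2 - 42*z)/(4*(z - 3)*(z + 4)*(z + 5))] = (-5*z^4 - 14*z^3 + 13*z^2 - 240*z - 630)/(z^6 + 12*z^5 + 22*z^4 - 204*z^3 - 671*z^2 + 840*z + 3600)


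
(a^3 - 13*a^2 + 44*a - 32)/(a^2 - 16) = (a^2 - 9*a + 8)/(a + 4)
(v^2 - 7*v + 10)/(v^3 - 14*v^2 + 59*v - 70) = 1/(v - 7)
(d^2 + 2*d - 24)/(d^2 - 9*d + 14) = (d^2 + 2*d - 24)/(d^2 - 9*d + 14)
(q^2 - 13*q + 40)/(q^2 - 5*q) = (q - 8)/q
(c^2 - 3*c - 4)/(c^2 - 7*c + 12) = (c + 1)/(c - 3)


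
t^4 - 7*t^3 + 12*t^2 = t^2*(t - 4)*(t - 3)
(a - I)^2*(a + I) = a^3 - I*a^2 + a - I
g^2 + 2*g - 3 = (g - 1)*(g + 3)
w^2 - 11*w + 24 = (w - 8)*(w - 3)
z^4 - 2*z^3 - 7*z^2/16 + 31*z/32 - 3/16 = (z - 2)*(z - 1/2)*(z - 1/4)*(z + 3/4)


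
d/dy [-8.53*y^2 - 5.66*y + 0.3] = -17.06*y - 5.66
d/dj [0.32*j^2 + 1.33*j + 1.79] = 0.64*j + 1.33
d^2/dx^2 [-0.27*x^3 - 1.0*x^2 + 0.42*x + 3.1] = -1.62*x - 2.0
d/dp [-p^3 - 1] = -3*p^2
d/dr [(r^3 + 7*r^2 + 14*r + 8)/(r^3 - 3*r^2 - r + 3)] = 10*(-r^2 - r + 5)/(r^4 - 8*r^3 + 22*r^2 - 24*r + 9)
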